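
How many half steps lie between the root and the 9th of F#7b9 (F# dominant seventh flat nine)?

13

Spelling the chord: F# A# C# E G.
F# to G is a minor ninth: 13 semitones.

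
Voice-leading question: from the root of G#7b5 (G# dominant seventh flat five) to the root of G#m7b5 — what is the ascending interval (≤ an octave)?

G#7b5 (G# dominant seventh flat five) has G# as its root, and G#m7b5 has G# as its root.
Counting 1 letters and 0 half steps from G# gives a perfect unison.

perfect 1st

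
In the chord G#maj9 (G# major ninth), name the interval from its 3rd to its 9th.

Spelling the chord: G#-B#-D#-F##-A#.
The 3rd is B# and the 9th is A#.
B# up to A# is 10 semitones, a half step narrower than a major seventh, so the interval is minor.

minor seventh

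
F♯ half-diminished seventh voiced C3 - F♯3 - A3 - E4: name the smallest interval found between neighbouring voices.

minor third

Adjacent intervals: C3→F♯3 = augmented fourth; F♯3→A3 = minor third; A3→E4 = perfect fifth.
The smallest is F♯3 to A3, a minor third (3 semitones).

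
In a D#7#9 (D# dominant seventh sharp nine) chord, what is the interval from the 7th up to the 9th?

augmented third

Spelling the chord: D#–F##–A#–C#–E##.
The 7th is C# and the 9th is E##.
C# up to E## is 5 semitones, a half step wider than a major third, so the interval is augmented.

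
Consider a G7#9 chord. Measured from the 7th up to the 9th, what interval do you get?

G7#9 (G dominant seventh sharp nine): G–B–D–F–A#.
That puts F below A#.
From F to A#: 5 semitones over a third = augmented.

augmented third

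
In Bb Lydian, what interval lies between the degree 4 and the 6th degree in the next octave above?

The scale runs Bb C D E F G A.
Degree 4 = E; 6th scale degree (up an octave) = G.
10 letter names make it a tenth; at 15 semitones (a half step narrower than major) the quality is minor.

minor 10th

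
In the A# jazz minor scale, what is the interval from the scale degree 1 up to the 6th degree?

Spelling the A# jazz minor scale: A# B# C# D# E# F## G##.
Scale degree 1 = A#; 6th degree = F##.
A# up to F## spans 6 letter names and 9 semitones — a major sixth.

major sixth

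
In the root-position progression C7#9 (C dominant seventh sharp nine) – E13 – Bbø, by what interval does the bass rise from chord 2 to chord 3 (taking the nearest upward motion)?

The roots are E and Bb.
From E to Bb: 6 semitones over a fifth = diminished.

diminished fifth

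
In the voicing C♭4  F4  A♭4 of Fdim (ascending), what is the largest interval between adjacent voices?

Adjacent intervals: C♭4→F4 = augmented fourth; F4→A♭4 = minor third.
The largest is C♭4 to F4, an augmented fourth (6 semitones).

augmented 4th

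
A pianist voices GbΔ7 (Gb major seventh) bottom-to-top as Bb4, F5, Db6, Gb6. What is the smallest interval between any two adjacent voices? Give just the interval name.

Adjacent intervals: Bb4→F5 = perfect fifth; F5→Db6 = minor sixth; Db6→Gb6 = perfect fourth.
The smallest is Db6 to Gb6, a perfect fourth (5 semitones).

perfect fourth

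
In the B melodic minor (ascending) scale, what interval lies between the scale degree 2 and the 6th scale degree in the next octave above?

perfect twelfth

Spelling the B melodic minor (ascending) scale: B C# D E F# G# A#.
The scale degree 2 is C# and the scale degree 6 (up an octave) is G#.
Counting 12 letters and 19 half steps from C# gives a perfect twelfth.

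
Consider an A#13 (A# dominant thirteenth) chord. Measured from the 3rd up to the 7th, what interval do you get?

diminished 5th

A#13 (A# dominant thirteenth) is spelled A#-C##-E#-G#-B#-F##.
So we need the interval from C## up to G#.
C## up to G# is 6 semitones, a half step narrower than a perfect fifth, so the interval is diminished.
That tritone between 3rd and 7th is what gives the dominant seventh its pull toward resolution.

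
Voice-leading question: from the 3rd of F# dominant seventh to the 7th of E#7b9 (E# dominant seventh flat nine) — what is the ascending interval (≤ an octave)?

perfect 4th

The 3rd of F# dominant seventh is A#; the 7th of E#7b9 (E# dominant seventh flat nine) is D#.
A# up to D# spans 4 letter names and 5 semitones — a perfect fourth.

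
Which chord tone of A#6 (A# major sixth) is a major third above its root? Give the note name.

C##

A#6 (A# major sixth): A#, C##, E#, F##.
The root is A#. A major third above A# is C##.
C## is the chord's 3rd.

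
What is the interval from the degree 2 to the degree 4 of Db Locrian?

Spelling Db Locrian: Db Ebb Fb Gb Abb Bbb Cb.
Degree 2 = Ebb; 4th degree = Gb.
Ebb up to Gb spans 3 letter names and 4 semitones — a major third.

major 3rd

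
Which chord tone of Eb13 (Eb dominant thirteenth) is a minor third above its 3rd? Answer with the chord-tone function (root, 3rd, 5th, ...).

5th

Eb13 is spelled Eb G Bb Db F C.
The 3rd is G. A minor third above G is Bb.
Bb is the chord's 5th.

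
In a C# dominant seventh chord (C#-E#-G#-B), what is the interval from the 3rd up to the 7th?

That puts E# below B.
From E# to B: 6 semitones over a fifth = diminished.

diminished fifth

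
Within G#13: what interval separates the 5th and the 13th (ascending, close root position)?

major ninth

Spelling the chord: G#–B#–D#–F#–A#–E#.
That puts D# below E#.
D# up to E# spans 9 letter names and 14 semitones — a major ninth.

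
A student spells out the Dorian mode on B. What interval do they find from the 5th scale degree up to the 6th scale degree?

major second

B dorian: B C# D E F# G# A.
5th scale degree = F#; scale degree 6 = G#.
Counting 2 letters and 2 half steps from F# gives a major second.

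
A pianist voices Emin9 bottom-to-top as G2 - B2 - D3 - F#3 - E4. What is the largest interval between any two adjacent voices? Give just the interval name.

Adjacent intervals: G2→B2 = major third; B2→D3 = minor third; D3→F#3 = major third; F#3→E4 = minor seventh.
The largest is F#3 to E4, a minor seventh (10 semitones).

minor seventh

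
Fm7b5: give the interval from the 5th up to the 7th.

The chord tones of Fm7b5 (F half-diminished seventh) are F-A♭-C♭-E♭.
That puts C♭ below E♭.
C♭ up to E♭ spans 3 letter names and 4 semitones — a major third.

major third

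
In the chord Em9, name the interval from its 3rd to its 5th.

major third

Spelling the chord: E G B D F#.
3rd = G; 5th = B.
G up to B spans 3 letter names and 4 semitones — a major third.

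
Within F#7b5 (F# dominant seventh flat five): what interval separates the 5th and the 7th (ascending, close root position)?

The chord tones of F#7b5 (F# dominant seventh flat five) are F# A# C E.
The 5th is C and the 7th is E.
Counting 3 letters and 4 half steps from C gives a major third.

major third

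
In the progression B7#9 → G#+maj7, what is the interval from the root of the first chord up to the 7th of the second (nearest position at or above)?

B7#9 has B as its root, and G#+maj7 has F## as its 7th.
5 letter names make it a fifth; at 8 semitones (a half step wider than perfect) the quality is augmented.

augmented 5th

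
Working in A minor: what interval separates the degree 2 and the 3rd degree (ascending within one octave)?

A natural minor: A B C D E F G.
Degree 2 = B; degree 3 = C.
2 letter names make it a second; at 1 semitone (a half step narrower than major) the quality is minor.

m2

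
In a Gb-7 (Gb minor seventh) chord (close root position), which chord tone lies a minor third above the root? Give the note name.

Bbb

Gbm7 (Gb minor seventh) is spelled Gb, Bbb, Db, Fb.
The root is Gb. A minor third above Gb is Bbb.
Bbb is the chord's 3rd.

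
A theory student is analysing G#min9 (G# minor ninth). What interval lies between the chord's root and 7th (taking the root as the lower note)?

G# minor ninth: G#, B, D#, F#, A#.
Root = G#; 7th = F#.
From G# to F#: 10 semitones over a seventh = minor.

minor seventh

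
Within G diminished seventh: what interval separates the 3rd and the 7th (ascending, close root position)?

d5

G diminished seventh is spelled G, B♭, D♭, F♭.
3rd = B♭; 7th = F♭.
From B♭ to F♭: 6 semitones over a fifth = diminished.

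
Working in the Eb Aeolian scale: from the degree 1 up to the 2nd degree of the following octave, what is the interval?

Spelling the Eb Aeolian scale: Eb F Gb Ab Bb Cb Db.
That puts Eb below F.
From Eb to F is 14 semitones, exactly the major ninth.

major ninth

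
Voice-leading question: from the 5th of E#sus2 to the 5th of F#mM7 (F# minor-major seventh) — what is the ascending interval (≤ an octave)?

minor second

The 5th of E#sus2 is B#; the 5th of F#mM7 (F# minor-major seventh) is C#.
2 letter names make it a second; at 1 semitone (a half step narrower than major) the quality is minor.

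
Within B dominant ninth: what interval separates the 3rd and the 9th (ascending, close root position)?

Spelling the chord: B D# F# A C#.
3rd = D#; 9th = C#.
7 letter names make it a seventh; at 10 semitones (a half step narrower than major) the quality is minor.

m7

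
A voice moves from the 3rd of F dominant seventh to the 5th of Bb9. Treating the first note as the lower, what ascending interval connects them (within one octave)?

minor 6th

F dominant seventh has A as its 3rd, and Bb9 has F as its 5th.
A up to F is 8 semitones, a half step narrower than a major sixth, so the interval is minor.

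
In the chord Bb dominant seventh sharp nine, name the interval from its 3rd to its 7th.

diminished fifth

The chord tones of Bb7#9 (Bb dominant seventh sharp nine) are Bb-D-F-Ab-C#.
The 3rd is D and the 7th is Ab.
From D to Ab: 6 semitones over a fifth = diminished.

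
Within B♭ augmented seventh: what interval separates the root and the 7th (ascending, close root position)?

Spelling the chord: B♭, D, F♯, A♭.
So we need the interval from B♭ up to A♭.
7 letter names make it a seventh; at 10 semitones (a half step narrower than major) the quality is minor.

minor seventh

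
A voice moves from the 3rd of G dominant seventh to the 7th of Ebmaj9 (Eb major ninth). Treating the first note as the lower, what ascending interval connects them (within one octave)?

The 3rd of G dominant seventh is B; the 7th of Ebmaj9 (Eb major ninth) is D.
3 letter names make it a third; at 3 semitones (a half step narrower than major) the quality is minor.

m3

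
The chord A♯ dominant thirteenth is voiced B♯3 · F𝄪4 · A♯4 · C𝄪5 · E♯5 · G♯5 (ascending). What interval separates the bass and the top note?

minor thirteenth

The outer voices are B♯3 and G♯5.
From B♯ to G♯: 20 semitones over a thirteenth = minor.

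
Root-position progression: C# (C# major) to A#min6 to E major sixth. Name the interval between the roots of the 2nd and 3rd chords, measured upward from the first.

diminished fifth

The roots are A# and E.
From A# to E: 6 semitones over a fifth = diminished.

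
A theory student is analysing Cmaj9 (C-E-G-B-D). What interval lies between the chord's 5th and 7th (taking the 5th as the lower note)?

major third

5th = G; 7th = B.
Counting 3 letters and 4 half steps from G gives a major third.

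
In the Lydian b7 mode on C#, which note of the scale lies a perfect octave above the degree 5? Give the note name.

G#

The scale is C# D# E# F## G# A# B.
The degree 5 is G#; a perfect octave above that is G# — scale degree 5.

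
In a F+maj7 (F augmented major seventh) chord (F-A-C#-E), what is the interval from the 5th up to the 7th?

m3

The 5th is C# and the 7th is E.
3 letter names make it a third; at 3 semitones (a half step narrower than major) the quality is minor.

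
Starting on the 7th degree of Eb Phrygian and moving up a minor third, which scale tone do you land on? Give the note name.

The scale is Eb Fb Gb Ab Bb Cb Db.
The 7th degree is Db; a minor third above that is Fb — scale degree 2.

Fb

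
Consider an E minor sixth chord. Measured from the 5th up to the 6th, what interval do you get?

major second

Emin6 (E minor sixth) is spelled E, G, B, C#.
So we need the interval from B up to C#.
B up to C# spans 2 letter names and 2 semitones — a major second.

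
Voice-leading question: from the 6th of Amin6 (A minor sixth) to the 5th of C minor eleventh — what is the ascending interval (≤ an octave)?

minor second

Amin6 (A minor sixth) has F# as its 6th, and C minor eleventh has G as its 5th.
From F# to G: 1 semitone over a second = minor.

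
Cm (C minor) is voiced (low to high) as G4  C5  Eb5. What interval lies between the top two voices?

minor 3rd

Those voices are C5 and Eb5.
C up to Eb is 3 semitones, a half step narrower than a major third, so the interval is minor.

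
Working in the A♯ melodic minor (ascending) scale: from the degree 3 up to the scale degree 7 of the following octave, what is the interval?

augmented twelfth

The scale runs A♯ B♯ C♯ D♯ E♯ F𝄪 G𝄪.
So we need the interval from C♯ up to G𝄪.
From C♯ to G𝄪: 20 semitones over a twelfth = augmented.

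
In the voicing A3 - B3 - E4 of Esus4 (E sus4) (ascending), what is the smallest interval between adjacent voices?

M2

Adjacent intervals: A3→B3 = major second; B3→E4 = perfect fourth.
The smallest is A3 to B3, a major second (2 semitones).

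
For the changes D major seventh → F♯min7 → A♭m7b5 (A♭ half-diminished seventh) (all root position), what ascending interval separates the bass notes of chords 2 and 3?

diminished third

The roots are F♯ and A♭.
From F♯ to A♭: 2 semitones over a third = diminished.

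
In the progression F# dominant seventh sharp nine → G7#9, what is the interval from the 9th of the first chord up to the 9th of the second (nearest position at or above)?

minor second

F# dominant seventh sharp nine has G## as its 9th, and G7#9 has A# as its 9th.
From G## to A#: 1 semitone over a second = minor.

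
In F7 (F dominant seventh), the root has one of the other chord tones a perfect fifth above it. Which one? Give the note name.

C

Spelling the chord: F, A, C, Eb.
The root is F. A perfect fifth above F is C.
C is the chord's 5th.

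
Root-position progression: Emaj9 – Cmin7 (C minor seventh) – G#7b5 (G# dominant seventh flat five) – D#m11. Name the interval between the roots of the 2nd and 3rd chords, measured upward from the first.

The roots are C and G#.
C up to G# is 8 semitones, a half step wider than a perfect fifth, so the interval is augmented.

augmented 5th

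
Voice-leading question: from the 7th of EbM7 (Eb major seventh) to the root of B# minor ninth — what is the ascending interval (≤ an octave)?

augmented sixth

The 7th of EbM7 (Eb major seventh) is D; the root of B# minor ninth is B#.
D up to B# is 10 semitones, a half step wider than a major sixth, so the interval is augmented.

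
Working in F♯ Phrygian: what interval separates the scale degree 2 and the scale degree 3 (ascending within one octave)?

F♯ phrygian: F♯ G A B C♯ D E.
Scale degree 2 = G; 3rd scale degree = A.
Counting 2 letters and 2 half steps from G gives a major second.

M2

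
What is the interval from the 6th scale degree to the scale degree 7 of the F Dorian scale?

minor second

The scale runs F G Ab Bb C D Eb.
That puts D below Eb.
D up to Eb is 1 semitone, a half step narrower than a major second, so the interval is minor.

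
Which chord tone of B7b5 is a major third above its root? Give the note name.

The chord tones of B7b5 (B dominant seventh flat five) are B–D#–F–A.
The root is B. A major third above B is D#.
D# is the chord's 3rd.

D#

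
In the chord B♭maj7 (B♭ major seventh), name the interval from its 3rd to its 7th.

perfect fifth

B♭ major seventh is spelled B♭, D, F, A.
So we need the interval from D up to A.
D up to A spans 5 letter names and 7 semitones — a perfect fifth.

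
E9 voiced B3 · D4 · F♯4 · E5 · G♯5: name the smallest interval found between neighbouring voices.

m3

Adjacent intervals: B3→D4 = minor third; D4→F♯4 = major third; F♯4→E5 = minor seventh; E5→G♯5 = major third.
The smallest is B3 to D4, a minor third (3 semitones).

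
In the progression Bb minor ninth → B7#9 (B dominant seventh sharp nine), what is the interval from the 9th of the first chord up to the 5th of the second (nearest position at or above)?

The 9th of Bb minor ninth is C; the 5th of B7#9 (B dominant seventh sharp nine) is F#.
From C to F#: 6 semitones over a fourth = augmented.

A4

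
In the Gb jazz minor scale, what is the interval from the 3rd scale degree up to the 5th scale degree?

major third

The scale runs Gb Ab Bbb Cb Db Eb F.
So we need the interval from Bbb up to Db.
Counting 3 letters and 4 half steps from Bbb gives a major third.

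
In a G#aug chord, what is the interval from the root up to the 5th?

augmented fifth

Spelling the chord: G#–B#–D##.
The root is G# and the 5th is D##.
G# up to D## is 8 semitones, a half step wider than a perfect fifth, so the interval is augmented.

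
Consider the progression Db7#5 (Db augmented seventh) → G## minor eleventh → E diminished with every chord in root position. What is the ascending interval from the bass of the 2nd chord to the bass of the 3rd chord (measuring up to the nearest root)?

diminished sixth

The roots are G## and E.
G## up to E is 7 semitones, a whole step narrower than a major sixth, so the interval is diminished.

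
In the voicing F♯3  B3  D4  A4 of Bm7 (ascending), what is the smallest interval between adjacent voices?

Adjacent intervals: F♯3→B3 = perfect fourth; B3→D4 = minor third; D4→A4 = perfect fifth.
The smallest is B3 to D4, a minor third (3 semitones).

minor 3rd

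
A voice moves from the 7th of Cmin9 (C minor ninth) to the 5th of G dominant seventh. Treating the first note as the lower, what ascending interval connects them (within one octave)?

The 7th of Cmin9 (C minor ninth) is Bb; the 5th of G dominant seventh is D.
Counting 3 letters and 4 half steps from Bb gives a major third.

major 3rd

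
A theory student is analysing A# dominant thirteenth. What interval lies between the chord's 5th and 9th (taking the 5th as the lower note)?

The chord tones of A#13 (A# dominant thirteenth) are A#-C##-E#-G#-B#-F##.
5th = E#; 9th = B#.
Counting 5 letters and 7 half steps from E# gives a perfect fifth.

perfect 5th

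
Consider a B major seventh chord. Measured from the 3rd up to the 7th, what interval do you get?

perfect fifth

The chord tones of B major seventh are B D# F# A#.
That puts D# below A#.
Counting 5 letters and 7 half steps from D# gives a perfect fifth.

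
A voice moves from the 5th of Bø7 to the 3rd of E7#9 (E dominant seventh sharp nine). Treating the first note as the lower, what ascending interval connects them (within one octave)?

augmented second

The 5th of Bø7 is F; the 3rd of E7#9 (E dominant seventh sharp nine) is G♯.
From F to G♯: 3 semitones over a second = augmented.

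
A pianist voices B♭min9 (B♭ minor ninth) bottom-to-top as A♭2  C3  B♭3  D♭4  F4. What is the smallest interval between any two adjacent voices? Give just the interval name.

Adjacent intervals: A♭2→C3 = major third; C3→B♭3 = minor seventh; B♭3→D♭4 = minor third; D♭4→F4 = major third.
The smallest is B♭3 to D♭4, a minor third (3 semitones).

m3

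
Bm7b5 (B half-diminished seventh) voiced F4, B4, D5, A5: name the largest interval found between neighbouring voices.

Adjacent intervals: F4→B4 = augmented fourth; B4→D5 = minor third; D5→A5 = perfect fifth.
The largest is D5 to A5, a perfect fifth (7 semitones).

perfect fifth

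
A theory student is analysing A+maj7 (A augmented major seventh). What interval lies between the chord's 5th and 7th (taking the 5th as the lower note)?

A+maj7 is spelled A, C♯, E♯, G♯.
That puts E♯ below G♯.
E♯ up to G♯ is 3 semitones, a half step narrower than a major third, so the interval is minor.

minor 3rd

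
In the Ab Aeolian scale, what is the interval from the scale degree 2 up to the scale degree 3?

minor second

Ab natural minor: Ab Bb Cb Db Eb Fb Gb.
The scale degree 2 is Bb and the 3rd scale degree is Cb.
2 letter names make it a second; at 1 semitone (a half step narrower than major) the quality is minor.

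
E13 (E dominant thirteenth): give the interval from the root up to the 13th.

major thirteenth

E13 is spelled E-G#-B-D-F#-C#.
Root = E; 13th = C#.
From E to C# is 21 semitones, exactly the major thirteenth.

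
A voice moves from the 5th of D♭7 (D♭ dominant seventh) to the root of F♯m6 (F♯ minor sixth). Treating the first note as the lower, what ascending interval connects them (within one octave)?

A6

D♭7 (D♭ dominant seventh) has A♭ as its 5th, and F♯m6 (F♯ minor sixth) has F♯ as its root.
A♭ up to F♯ is 10 semitones, a half step wider than a major sixth, so the interval is augmented.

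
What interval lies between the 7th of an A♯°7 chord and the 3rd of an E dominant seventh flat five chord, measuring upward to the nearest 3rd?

A♯°7 has G as its 7th, and E dominant seventh flat five has G♯ as its 3rd.
From G to G♯: 1 semitone over a unison = augmented.

augmented 1st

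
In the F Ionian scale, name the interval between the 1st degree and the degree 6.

M6

F major: F G A B♭ C D E.
1st degree = F; degree 6 = D.
F up to D spans 6 letter names and 9 semitones — a major sixth.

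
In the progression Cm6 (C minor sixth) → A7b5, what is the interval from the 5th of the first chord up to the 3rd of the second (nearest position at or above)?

A4

Cm6 (C minor sixth) has G as its 5th, and A7b5 has C♯ as its 3rd.
From G to C♯: 6 semitones over a fourth = augmented.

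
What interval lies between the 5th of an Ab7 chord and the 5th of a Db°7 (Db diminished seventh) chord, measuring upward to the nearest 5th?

diminished 4th

Ab7 has Eb as its 5th, and Db°7 (Db diminished seventh) has Abb as its 5th.
4 letter names make it a fourth; at 4 semitones (a half step narrower than perfect) the quality is diminished.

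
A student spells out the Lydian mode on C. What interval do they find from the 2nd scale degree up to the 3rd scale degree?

M2

The scale runs C D E F♯ G A B.
The 2nd scale degree is D and the 3rd scale degree is E.
D up to E spans 2 letter names and 2 semitones — a major second.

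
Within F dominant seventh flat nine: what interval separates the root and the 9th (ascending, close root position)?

minor 9th

Spelling the chord: F-A-C-Eb-Gb.
Root = F; 9th = Gb.
F up to Gb is 13 semitones, a half step narrower than a major ninth, so the interval is minor.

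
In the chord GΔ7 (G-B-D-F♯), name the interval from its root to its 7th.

The root is G and the 7th is F♯.
Counting 7 letters and 11 half steps from G gives a major seventh.

M7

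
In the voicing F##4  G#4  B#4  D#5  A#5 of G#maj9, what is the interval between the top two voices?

perfect 5th

Those voices are D#5 and A#5.
From D# to A# is 7 semitones, exactly the perfect fifth.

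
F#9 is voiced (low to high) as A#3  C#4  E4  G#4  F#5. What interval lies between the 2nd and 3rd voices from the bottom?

minor third

Those voices are C#4 and E4.
From C# to E: 3 semitones over a third = minor.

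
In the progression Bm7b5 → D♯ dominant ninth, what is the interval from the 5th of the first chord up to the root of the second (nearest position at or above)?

The 5th of Bm7b5 is F; the root of D♯ dominant ninth is D♯.
From F to D♯: 10 semitones over a sixth = augmented.

augmented 6th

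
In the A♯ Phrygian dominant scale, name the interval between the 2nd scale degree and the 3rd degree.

The scale runs A♯ B C𝄪 D♯ E♯ F♯ G♯.
2nd scale degree = B; degree 3 = C𝄪.
2 letter names make it a second; at 3 semitones (a half step wider than major) the quality is augmented.

augmented second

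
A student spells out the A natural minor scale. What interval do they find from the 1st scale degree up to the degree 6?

minor sixth

Spelling the A natural minor scale: A B C D E F G.
So we need the interval from A up to F.
From A to F: 8 semitones over a sixth = minor.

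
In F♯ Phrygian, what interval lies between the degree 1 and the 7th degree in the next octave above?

minor 14th

Spelling F♯ Phrygian: F♯ G A B C♯ D E.
That puts F♯ below E.
F♯ up to E is 22 semitones, a half step narrower than a major fourteenth, so the interval is minor.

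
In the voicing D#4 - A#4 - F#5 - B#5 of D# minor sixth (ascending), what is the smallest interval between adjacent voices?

augmented fourth

Adjacent intervals: D#4→A#4 = perfect fifth; A#4→F#5 = minor sixth; F#5→B#5 = augmented fourth.
The smallest is F#5 to B#5, an augmented fourth (6 semitones).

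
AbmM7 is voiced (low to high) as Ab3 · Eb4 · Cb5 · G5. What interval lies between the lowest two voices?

perfect 5th

Those voices are Ab3 and Eb4.
Counting 5 letters and 7 half steps from Ab gives a perfect fifth.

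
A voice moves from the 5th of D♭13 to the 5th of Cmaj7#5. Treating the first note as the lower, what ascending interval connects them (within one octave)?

The 5th of D♭13 is A♭; the 5th of Cmaj7#5 is G♯.
7 letter names make it a seventh; at 12 semitones (a half step wider than major) the quality is augmented.

augmented seventh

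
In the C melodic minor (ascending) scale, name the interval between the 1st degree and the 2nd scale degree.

Spelling the C melodic minor (ascending) scale: C D Eb F G A B.
The 1st degree is C and the 2nd scale degree is D.
From C to D is 2 semitones, exactly the major second.

major second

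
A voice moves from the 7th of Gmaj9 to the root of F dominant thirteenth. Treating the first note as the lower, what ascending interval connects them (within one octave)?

The 7th of Gmaj9 is F#; the root of F dominant thirteenth is F.
F# up to F is 11 semitones, a half step narrower than a perfect octave, so the interval is diminished.

diminished octave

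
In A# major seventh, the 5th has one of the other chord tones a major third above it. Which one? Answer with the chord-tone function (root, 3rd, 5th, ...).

Spelling the chord: A#–C##–E#–G##.
The 5th is E#. A major third above E# is G##.
G## is the chord's 7th.

7th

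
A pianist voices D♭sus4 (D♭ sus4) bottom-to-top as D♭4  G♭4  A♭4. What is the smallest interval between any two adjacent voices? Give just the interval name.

Adjacent intervals: D♭4→G♭4 = perfect fourth; G♭4→A♭4 = major second.
The smallest is G♭4 to A♭4, a major second (2 semitones).

major second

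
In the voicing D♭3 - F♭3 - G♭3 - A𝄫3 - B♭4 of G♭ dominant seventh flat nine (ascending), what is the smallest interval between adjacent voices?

minor 2nd

Adjacent intervals: D♭3→F♭3 = minor third; F♭3→G♭3 = major second; G♭3→A𝄫3 = minor second; A𝄫3→B♭4 = augmented ninth.
The smallest is G♭3 to A𝄫3, a minor second (1 semitone).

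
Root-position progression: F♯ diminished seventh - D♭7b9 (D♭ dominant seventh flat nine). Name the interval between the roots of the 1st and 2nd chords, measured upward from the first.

d6

The roots are F♯ and D♭.
From F♯ to D♭: 7 semitones over a sixth = diminished.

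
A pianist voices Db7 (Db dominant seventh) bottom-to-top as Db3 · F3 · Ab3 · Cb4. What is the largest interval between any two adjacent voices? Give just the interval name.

Adjacent intervals: Db3→F3 = major third; F3→Ab3 = minor third; Ab3→Cb4 = minor third.
The largest is Db3 to F3, a major third (4 semitones).

M3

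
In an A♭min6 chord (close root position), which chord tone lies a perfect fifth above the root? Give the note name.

Eb

A♭m6 is spelled A♭ C♭ E♭ F.
The root is A♭. A perfect fifth above A♭ is E♭.
E♭ is the chord's 5th.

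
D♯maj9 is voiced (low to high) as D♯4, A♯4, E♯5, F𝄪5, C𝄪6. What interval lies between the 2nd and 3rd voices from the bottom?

Those voices are A♯4 and E♯5.
A♯ up to E♯ spans 5 letter names and 7 semitones — a perfect fifth.

perfect fifth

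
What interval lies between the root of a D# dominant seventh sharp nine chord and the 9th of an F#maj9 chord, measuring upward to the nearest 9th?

perfect fourth

The root of D# dominant seventh sharp nine is D#; the 9th of F#maj9 is G#.
From D# to G# is 5 semitones, exactly the perfect fourth.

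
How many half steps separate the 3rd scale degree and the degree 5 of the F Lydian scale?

The scale is F G A B C D E.
A up to C is a minor third — 3 semitones.

3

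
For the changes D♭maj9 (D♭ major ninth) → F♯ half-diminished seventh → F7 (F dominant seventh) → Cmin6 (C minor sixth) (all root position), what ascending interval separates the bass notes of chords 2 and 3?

The roots are F♯ and F.
F♯ up to F is 11 semitones, a half step narrower than a perfect octave, so the interval is diminished.

diminished octave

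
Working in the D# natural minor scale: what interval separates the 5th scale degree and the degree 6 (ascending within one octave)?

Spelling the D# natural minor scale: D# E# F# G# A# B C#.
The 5th scale degree is A# and the 6th scale degree is B.
From A# to B: 1 semitone over a second = minor.

minor second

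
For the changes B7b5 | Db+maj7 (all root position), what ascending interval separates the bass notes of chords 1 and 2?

diminished 3rd

The roots are B and Db.
3 letter names make it a third; at 2 semitones (a whole step narrower than major) the quality is diminished.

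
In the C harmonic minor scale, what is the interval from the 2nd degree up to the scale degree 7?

M6

The scale runs C D Eb F G Ab B.
The 2nd degree is D and the 7th scale degree is B.
D up to B spans 6 letter names and 9 semitones — a major sixth.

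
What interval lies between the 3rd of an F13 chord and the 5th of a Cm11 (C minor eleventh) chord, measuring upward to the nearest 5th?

The 3rd of F13 is A; the 5th of Cm11 (C minor eleventh) is G.
A up to G is 10 semitones, a half step narrower than a major seventh, so the interval is minor.

minor seventh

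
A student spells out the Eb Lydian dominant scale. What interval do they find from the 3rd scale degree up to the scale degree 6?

perfect 4th

Eb lydian dominant: Eb F G A Bb C Db.
The 3rd scale degree is G and the degree 6 is C.
Counting 4 letters and 5 half steps from G gives a perfect fourth.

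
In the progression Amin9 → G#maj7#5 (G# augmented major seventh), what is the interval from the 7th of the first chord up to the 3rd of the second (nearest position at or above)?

Amin9 has G as its 7th, and G#maj7#5 (G# augmented major seventh) has B# as its 3rd.
3 letter names make it a third; at 5 semitones (a half step wider than major) the quality is augmented.

augmented 3rd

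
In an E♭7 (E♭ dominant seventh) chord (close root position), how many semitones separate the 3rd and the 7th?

6

E♭7 (E♭ dominant seventh): E♭-G-B♭-D♭.
G to D♭ is a diminished fifth: 6 semitones.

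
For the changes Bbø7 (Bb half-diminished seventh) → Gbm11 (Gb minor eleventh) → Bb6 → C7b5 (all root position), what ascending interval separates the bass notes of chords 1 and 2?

The roots are Bb and Gb.
Bb up to Gb is 8 semitones, a half step narrower than a major sixth, so the interval is minor.

m6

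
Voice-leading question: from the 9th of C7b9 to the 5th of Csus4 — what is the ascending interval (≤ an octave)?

augmented fourth

C7b9 has D♭ as its 9th, and Csus4 has G as its 5th.
4 letter names make it a fourth; at 6 semitones (a half step wider than perfect) the quality is augmented.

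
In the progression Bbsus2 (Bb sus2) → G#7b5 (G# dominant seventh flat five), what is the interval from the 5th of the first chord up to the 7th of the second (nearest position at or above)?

augmented 1st

The 5th of Bbsus2 (Bb sus2) is F; the 7th of G#7b5 (G# dominant seventh flat five) is F#.
From F to F#: 1 semitone over a unison = augmented.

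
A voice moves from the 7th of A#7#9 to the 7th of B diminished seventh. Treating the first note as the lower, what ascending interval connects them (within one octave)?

A#7#9 has G# as its 7th, and B diminished seventh has Ab as its 7th.
G# up to Ab is 0 semitones, a whole step narrower than a major second, so the interval is diminished.

diminished second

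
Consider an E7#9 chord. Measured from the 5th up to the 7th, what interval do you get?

E dominant seventh sharp nine is spelled E-G#-B-D-F##.
5th = B; 7th = D.
B up to D is 3 semitones, a half step narrower than a major third, so the interval is minor.

m3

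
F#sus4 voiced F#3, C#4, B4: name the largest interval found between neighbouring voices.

minor seventh

Adjacent intervals: F#3→C#4 = perfect fifth; C#4→B4 = minor seventh.
The largest is C#4 to B4, a minor seventh (10 semitones).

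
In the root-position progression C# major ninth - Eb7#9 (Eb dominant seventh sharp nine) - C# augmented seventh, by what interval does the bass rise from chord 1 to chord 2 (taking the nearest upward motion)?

The roots are C# and Eb.
From C# to Eb: 2 semitones over a third = diminished.

d3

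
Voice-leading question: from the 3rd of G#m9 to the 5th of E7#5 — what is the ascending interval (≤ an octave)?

G#m9 has B as its 3rd, and E7#5 has B# as its 5th.
B up to B# is 1 semitone, a half step wider than a perfect unison, so the interval is augmented.

augmented 1st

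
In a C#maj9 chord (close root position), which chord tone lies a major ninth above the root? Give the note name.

D#

C#maj9 is spelled C#–E#–G#–B#–D#.
The root is C#. A major ninth above C# is D#.
D# is the chord's 9th.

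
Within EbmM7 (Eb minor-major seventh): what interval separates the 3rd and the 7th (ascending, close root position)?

augmented 5th

Ebm(maj7) is spelled Eb-Gb-Bb-D.
3rd = Gb; 7th = D.
5 letter names make it a fifth; at 8 semitones (a half step wider than perfect) the quality is augmented.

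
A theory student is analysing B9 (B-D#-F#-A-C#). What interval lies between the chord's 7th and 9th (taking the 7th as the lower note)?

major 3rd

So we need the interval from A up to C#.
A up to C# spans 3 letter names and 4 semitones — a major third.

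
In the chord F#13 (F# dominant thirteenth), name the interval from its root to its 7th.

minor seventh

The chord tones of F#13 are F#, A#, C#, E, G#, D#.
The root is F# and the 7th is E.
7 letter names make it a seventh; at 10 semitones (a half step narrower than major) the quality is minor.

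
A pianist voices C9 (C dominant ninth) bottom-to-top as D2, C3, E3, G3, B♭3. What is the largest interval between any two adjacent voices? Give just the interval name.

minor 7th

Adjacent intervals: D2→C3 = minor seventh; C3→E3 = major third; E3→G3 = minor third; G3→B♭3 = minor third.
The largest is D2 to C3, a minor seventh (10 semitones).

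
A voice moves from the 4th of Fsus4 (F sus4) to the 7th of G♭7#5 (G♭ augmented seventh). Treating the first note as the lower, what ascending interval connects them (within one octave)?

diminished 5th

The 4th of Fsus4 (F sus4) is B♭; the 7th of G♭7#5 (G♭ augmented seventh) is F♭.
B♭ up to F♭ is 6 semitones, a half step narrower than a perfect fifth, so the interval is diminished.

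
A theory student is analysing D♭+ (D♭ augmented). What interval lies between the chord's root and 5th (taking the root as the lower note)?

D♭aug: D♭–F–A.
Root = D♭; 5th = A.
5 letter names make it a fifth; at 8 semitones (a half step wider than perfect) the quality is augmented.

augmented fifth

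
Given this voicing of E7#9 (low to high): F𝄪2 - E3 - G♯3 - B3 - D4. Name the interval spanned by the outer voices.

The outer voices are F𝄪2 and D4.
13 letter names make it a thirteenth; at 19 semitones (a whole step narrower than major) the quality is diminished.

diminished thirteenth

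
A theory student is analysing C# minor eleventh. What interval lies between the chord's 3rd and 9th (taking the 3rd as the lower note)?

C#m11 is spelled C#, E, G#, B, D#, F#.
That puts E below D#.
E up to D# spans 7 letter names and 11 semitones — a major seventh.

major seventh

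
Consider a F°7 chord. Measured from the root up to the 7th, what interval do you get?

d7

Spelling the chord: F, A♭, C♭, E𝄫.
Root = F; 7th = E𝄫.
7 letter names make it a seventh; at 9 semitones (a whole step narrower than major) the quality is diminished.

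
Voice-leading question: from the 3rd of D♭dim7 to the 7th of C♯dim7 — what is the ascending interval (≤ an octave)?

augmented fourth

The 3rd of D♭dim7 is F♭; the 7th of C♯dim7 is B♭.
From F♭ to B♭: 6 semitones over a fourth = augmented.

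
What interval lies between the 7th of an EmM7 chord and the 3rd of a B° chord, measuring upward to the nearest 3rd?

EmM7 has D# as its 7th, and B° has D as its 3rd.
D# up to D is 11 semitones, a half step narrower than a perfect octave, so the interval is diminished.

diminished 8th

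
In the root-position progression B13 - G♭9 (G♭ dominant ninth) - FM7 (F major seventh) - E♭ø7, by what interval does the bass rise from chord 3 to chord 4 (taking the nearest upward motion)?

The roots are F and E♭.
From F to E♭: 10 semitones over a seventh = minor.

minor seventh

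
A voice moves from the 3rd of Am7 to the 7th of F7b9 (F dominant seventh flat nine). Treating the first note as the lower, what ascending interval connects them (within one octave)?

minor 3rd

The 3rd of Am7 is C; the 7th of F7b9 (F dominant seventh flat nine) is E♭.
3 letter names make it a third; at 3 semitones (a half step narrower than major) the quality is minor.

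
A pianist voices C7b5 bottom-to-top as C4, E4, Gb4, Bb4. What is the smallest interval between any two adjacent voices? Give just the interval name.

d3

Adjacent intervals: C4→E4 = major third; E4→Gb4 = diminished third; Gb4→Bb4 = major third.
The smallest is E4 to Gb4, a diminished third (2 semitones).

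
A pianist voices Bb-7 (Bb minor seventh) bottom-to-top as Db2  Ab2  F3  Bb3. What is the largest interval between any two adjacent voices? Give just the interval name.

major sixth

Adjacent intervals: Db2→Ab2 = perfect fifth; Ab2→F3 = major sixth; F3→Bb3 = perfect fourth.
The largest is Ab2 to F3, a major sixth (9 semitones).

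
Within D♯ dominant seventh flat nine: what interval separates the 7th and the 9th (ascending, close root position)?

D♯7b9 is spelled D♯, F𝄪, A♯, C♯, E.
That puts C♯ below E.
From C♯ to E: 3 semitones over a third = minor.

minor third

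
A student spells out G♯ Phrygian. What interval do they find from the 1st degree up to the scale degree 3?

The scale runs G♯ A B C♯ D♯ E F♯.
The 1st degree is G♯ and the degree 3 is B.
From G♯ to B: 3 semitones over a third = minor.

minor 3rd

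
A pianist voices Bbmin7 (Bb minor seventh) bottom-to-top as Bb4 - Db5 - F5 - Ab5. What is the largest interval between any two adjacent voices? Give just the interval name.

major 3rd

Adjacent intervals: Bb4→Db5 = minor third; Db5→F5 = major third; F5→Ab5 = minor third.
The largest is Db5 to F5, a major third (4 semitones).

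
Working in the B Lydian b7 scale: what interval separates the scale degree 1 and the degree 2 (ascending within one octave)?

major second

The scale runs B C♯ D♯ E♯ F♯ G♯ A.
Scale degree 1 = B; 2nd degree = C♯.
B up to C♯ spans 2 letter names and 2 semitones — a major second.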